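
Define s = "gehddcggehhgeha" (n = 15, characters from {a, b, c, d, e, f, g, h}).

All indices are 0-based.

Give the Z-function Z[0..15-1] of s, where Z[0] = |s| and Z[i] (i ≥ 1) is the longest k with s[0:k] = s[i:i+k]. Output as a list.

[15, 0, 0, 0, 0, 0, 1, 3, 0, 0, 0, 3, 0, 0, 0]

Z[0]=15
i=1: fresh scan; Z[1]=0
i=2: fresh scan; Z[2]=0
i=3: fresh scan; Z[3]=0
i=4: fresh scan; Z[4]=0
i=5: fresh scan; Z[5]=0
i=6: fresh scan; Z[6]=1 grow→box=[6,7)
i=7: fresh scan; Z[7]=3 grow→box=[7,10)
i=8: min(r-i=2, Z[1]=0)=0; Z[8]=0
i=9: min(r-i=1, Z[2]=0)=0; Z[9]=0
i=10: fresh scan; Z[10]=0
i=11: fresh scan; Z[11]=3 grow→box=[11,14)
i=12: min(r-i=2, Z[1]=0)=0; Z[12]=0
i=13: min(r-i=1, Z[2]=0)=0; Z[13]=0
i=14: fresh scan; Z[14]=0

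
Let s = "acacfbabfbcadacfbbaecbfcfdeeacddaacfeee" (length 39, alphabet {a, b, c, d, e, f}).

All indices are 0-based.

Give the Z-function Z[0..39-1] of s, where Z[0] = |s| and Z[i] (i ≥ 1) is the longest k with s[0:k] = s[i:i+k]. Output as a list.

Z[0]=39
i=1: fresh scan; Z[1]=0
i=2: fresh scan; Z[2]=2 extend→box=[2,4)
i=3: min(r-i=1, Z[1]=0)=0; Z[3]=0
i=4: fresh scan; Z[4]=0
i=5: fresh scan; Z[5]=0
i=6: fresh scan; Z[6]=1 extend→box=[6,7)
i=7: fresh scan; Z[7]=0
i=8: fresh scan; Z[8]=0
i=9: fresh scan; Z[9]=0
i=10: fresh scan; Z[10]=0
i=11: fresh scan; Z[11]=1 extend→box=[11,12)
i=12: fresh scan; Z[12]=0
i=13: fresh scan; Z[13]=2 extend→box=[13,15)
i=14: min(r-i=1, Z[1]=0)=0; Z[14]=0
i=15: fresh scan; Z[15]=0
i=16: fresh scan; Z[16]=0
i=17: fresh scan; Z[17]=0
i=18: fresh scan; Z[18]=1 extend→box=[18,19)
i=19: fresh scan; Z[19]=0
i=20: fresh scan; Z[20]=0
i=21: fresh scan; Z[21]=0
i=22: fresh scan; Z[22]=0
i=23: fresh scan; Z[23]=0
i=24: fresh scan; Z[24]=0
i=25: fresh scan; Z[25]=0
i=26: fresh scan; Z[26]=0
i=27: fresh scan; Z[27]=0
i=28: fresh scan; Z[28]=2 extend→box=[28,30)
i=29: min(r-i=1, Z[1]=0)=0; Z[29]=0
i=30: fresh scan; Z[30]=0
i=31: fresh scan; Z[31]=0
i=32: fresh scan; Z[32]=1 extend→box=[32,33)
i=33: fresh scan; Z[33]=2 extend→box=[33,35)
i=34: min(r-i=1, Z[1]=0)=0; Z[34]=0
i=35: fresh scan; Z[35]=0
i=36: fresh scan; Z[36]=0
i=37: fresh scan; Z[37]=0
i=38: fresh scan; Z[38]=0

[39, 0, 2, 0, 0, 0, 1, 0, 0, 0, 0, 1, 0, 2, 0, 0, 0, 0, 1, 0, 0, 0, 0, 0, 0, 0, 0, 0, 2, 0, 0, 0, 1, 2, 0, 0, 0, 0, 0]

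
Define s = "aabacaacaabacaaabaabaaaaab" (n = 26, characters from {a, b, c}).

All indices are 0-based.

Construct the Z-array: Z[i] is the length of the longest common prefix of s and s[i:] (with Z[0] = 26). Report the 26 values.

[26, 1, 0, 1, 0, 2, 1, 0, 7, 1, 0, 1, 0, 2, 4, 1, 0, 4, 1, 0, 2, 2, 2, 3, 1, 0]

Z[0]=26
i=1: outside box; Z[1]=1 extend→box=[1,2)
i=2: outside box; Z[2]=0
i=3: outside box; Z[3]=1 extend→box=[3,4)
i=4: outside box; Z[4]=0
i=5: outside box; Z[5]=2 extend→box=[5,7)
i=6: min(r-i=1, Z[1]=1)=1; Z[6]=1
i=7: outside box; Z[7]=0
i=8: outside box; Z[8]=7 extend→box=[8,15)
i=9: min(r-i=6, Z[1]=1)=1; Z[9]=1
i=10: min(r-i=5, Z[2]=0)=0; Z[10]=0
i=11: min(r-i=4, Z[3]=1)=1; Z[11]=1
i=12: min(r-i=3, Z[4]=0)=0; Z[12]=0
i=13: min(r-i=2, Z[5]=2)=2; Z[13]=2
i=14: min(r-i=1, Z[6]=1)=1; Z[14]=4 extend→box=[14,18)
i=15: min(r-i=3, Z[1]=1)=1; Z[15]=1
i=16: min(r-i=2, Z[2]=0)=0; Z[16]=0
i=17: min(r-i=1, Z[3]=1)=1; Z[17]=4 extend→box=[17,21)
i=18: min(r-i=3, Z[1]=1)=1; Z[18]=1
i=19: min(r-i=2, Z[2]=0)=0; Z[19]=0
i=20: min(r-i=1, Z[3]=1)=1; Z[20]=2 extend→box=[20,22)
i=21: min(r-i=1, Z[1]=1)=1; Z[21]=2 extend→box=[21,23)
i=22: min(r-i=1, Z[1]=1)=1; Z[22]=2 extend→box=[22,24)
i=23: min(r-i=1, Z[1]=1)=1; Z[23]=3 extend→box=[23,26)
i=24: min(r-i=2, Z[1]=1)=1; Z[24]=1
i=25: min(r-i=1, Z[2]=0)=0; Z[25]=0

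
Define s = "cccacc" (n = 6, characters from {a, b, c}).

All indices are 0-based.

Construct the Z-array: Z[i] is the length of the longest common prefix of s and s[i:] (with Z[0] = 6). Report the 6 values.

Z[0]=6
i=1: outside box; Z[1]=2 grow→box=[1,3)
i=2: min(r-i=1, Z[1]=2)=1; Z[2]=1
i=3: outside box; Z[3]=0
i=4: outside box; Z[4]=2 grow→box=[4,6)
i=5: min(r-i=1, Z[1]=2)=1; Z[5]=1

[6, 2, 1, 0, 2, 1]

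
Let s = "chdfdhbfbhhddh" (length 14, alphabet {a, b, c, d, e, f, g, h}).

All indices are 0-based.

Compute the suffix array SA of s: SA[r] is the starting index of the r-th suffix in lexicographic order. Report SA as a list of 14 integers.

sorted suffixes:
  #0 SA[0]=6  'bfbhhddh'
  #1 SA[1]=8  'bhhddh'
  #2 SA[2]=0  'chdfdhbfbhhddh'
  #3 SA[3]=11  'ddh'
  #4 SA[4]=2  'dfdhbfbhhddh'
  #5 SA[5]=12  'dh'
  #6 SA[6]=4  'dhbfbhhddh'
  #7 SA[7]=7  'fbhhddh'
  #8 SA[8]=3  'fdhbfbhhddh'
  #9 SA[9]=13  'h'
  #10 SA[10]=5  'hbfbhhddh'
  #11 SA[11]=10  'hddh'
  #12 SA[12]=1  'hdfdhbfbhhddh'
  #13 SA[13]=9  'hhddh'

[6, 8, 0, 11, 2, 12, 4, 7, 3, 13, 5, 10, 1, 9]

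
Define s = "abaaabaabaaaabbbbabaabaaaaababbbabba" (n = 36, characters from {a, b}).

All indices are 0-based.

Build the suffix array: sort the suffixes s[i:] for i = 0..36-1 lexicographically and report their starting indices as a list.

[35, 22, 23, 9, 2, 24, 10, 19, 6, 3, 25, 11, 20, 7, 0, 17, 4, 26, 32, 28, 12, 34, 21, 8, 1, 18, 5, 16, 31, 27, 33, 15, 30, 14, 29, 13]

rank | idx | suffix
   0 |  35 | a
   1 |  22 | aaaaababbbabba
   2 |  23 | aaaababbbabba
   3 |   9 | aaaabbbbabaabaaaaababbbabba
   4 |   2 | aaabaabaaaabbbbabaabaaaaababbbabba
   5 |  24 | aaababbbabba
   6 |  10 | aaabbbbabaabaaaaababbbabba
   7 |  19 | aabaaaaababbbabba
   8 |   6 | aabaaaabbbbabaabaaaaababbbabba
   9 |   3 | aabaabaaaabbbbabaabaaaaababbbabba
  10 |  25 | aababbbabba
  11 |  11 | aabbbbabaabaaaaababbbabba
  12 |  20 | abaaaaababbbabba
  13 |   7 | abaaaabbbbabaabaaaaababbbabba
  14 |   0 | abaaabaabaaaabbbbabaabaaaaababbbabba
  15 |  17 | abaabaaaaababbbabba
  16 |   4 | abaabaaaabbbbabaabaaaaababbbabba
  17 |  26 | ababbbabba
  18 |  32 | abba
  19 |  28 | abbbabba
  20 |  12 | abbbbabaabaaaaababbbabba
  21 |  34 | ba
  22 |  21 | baaaaababbbabba
  23 |   8 | baaaabbbbabaabaaaaababbbabba
  24 |   1 | baaabaabaaaabbbbabaabaaaaababbbabba
  25 |  18 | baabaaaaababbbabba
  26 |   5 | baabaaaabbbbabaabaaaaababbbabba
  27 |  16 | babaabaaaaababbbabba
  28 |  31 | babba
  29 |  27 | babbbabba
  30 |  33 | bba
  31 |  15 | bbabaabaaaaababbbabba
  32 |  30 | bbabba
  33 |  14 | bbbabaabaaaaababbbabba
  34 |  29 | bbbabba
  35 |  13 | bbbbabaabaaaaababbbabba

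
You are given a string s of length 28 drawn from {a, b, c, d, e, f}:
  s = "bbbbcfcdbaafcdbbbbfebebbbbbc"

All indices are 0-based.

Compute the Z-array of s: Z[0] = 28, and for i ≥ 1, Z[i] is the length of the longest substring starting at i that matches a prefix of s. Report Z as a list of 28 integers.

[28, 3, 2, 1, 0, 0, 0, 0, 1, 0, 0, 0, 0, 0, 4, 3, 2, 1, 0, 0, 1, 0, 4, 5, 3, 2, 1, 0]

Z[0]=28
i=1: outside box; Z[1]=3 scan→box=[1,4)
i=2: min(r-i=2, Z[1]=3)=2; Z[2]=2
i=3: min(r-i=1, Z[2]=2)=1; Z[3]=1
i=4: outside box; Z[4]=0
i=5: outside box; Z[5]=0
i=6: outside box; Z[6]=0
i=7: outside box; Z[7]=0
i=8: outside box; Z[8]=1 scan→box=[8,9)
i=9: outside box; Z[9]=0
i=10: outside box; Z[10]=0
i=11: outside box; Z[11]=0
i=12: outside box; Z[12]=0
i=13: outside box; Z[13]=0
i=14: outside box; Z[14]=4 scan→box=[14,18)
i=15: min(r-i=3, Z[1]=3)=3; Z[15]=3
i=16: min(r-i=2, Z[2]=2)=2; Z[16]=2
i=17: min(r-i=1, Z[3]=1)=1; Z[17]=1
i=18: outside box; Z[18]=0
i=19: outside box; Z[19]=0
i=20: outside box; Z[20]=1 scan→box=[20,21)
i=21: outside box; Z[21]=0
i=22: outside box; Z[22]=4 scan→box=[22,26)
i=23: min(r-i=3, Z[1]=3)=3; Z[23]=5 scan→box=[23,28)
i=24: min(r-i=4, Z[1]=3)=3; Z[24]=3
i=25: min(r-i=3, Z[2]=2)=2; Z[25]=2
i=26: min(r-i=2, Z[3]=1)=1; Z[26]=1
i=27: min(r-i=1, Z[4]=0)=0; Z[27]=0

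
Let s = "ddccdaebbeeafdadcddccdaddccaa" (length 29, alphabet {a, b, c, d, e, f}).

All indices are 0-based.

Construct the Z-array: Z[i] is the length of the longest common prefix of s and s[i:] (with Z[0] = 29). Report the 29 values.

Z[0]=29
i=1: i≥r, start 0; Z[1]=1 extend→box=[1,2)
i=2: i≥r, start 0; Z[2]=0
i=3: i≥r, start 0; Z[3]=0
i=4: i≥r, start 0; Z[4]=1 extend→box=[4,5)
i=5: i≥r, start 0; Z[5]=0
i=6: i≥r, start 0; Z[6]=0
i=7: i≥r, start 0; Z[7]=0
i=8: i≥r, start 0; Z[8]=0
i=9: i≥r, start 0; Z[9]=0
i=10: i≥r, start 0; Z[10]=0
i=11: i≥r, start 0; Z[11]=0
i=12: i≥r, start 0; Z[12]=0
i=13: i≥r, start 0; Z[13]=1 extend→box=[13,14)
i=14: i≥r, start 0; Z[14]=0
i=15: i≥r, start 0; Z[15]=1 extend→box=[15,16)
i=16: i≥r, start 0; Z[16]=0
i=17: i≥r, start 0; Z[17]=6 extend→box=[17,23)
i=18: min(r-i=5, Z[1]=1)=1; Z[18]=1
i=19: min(r-i=4, Z[2]=0)=0; Z[19]=0
i=20: min(r-i=3, Z[3]=0)=0; Z[20]=0
i=21: min(r-i=2, Z[4]=1)=1; Z[21]=1
i=22: min(r-i=1, Z[5]=0)=0; Z[22]=0
i=23: i≥r, start 0; Z[23]=4 extend→box=[23,27)
i=24: min(r-i=3, Z[1]=1)=1; Z[24]=1
i=25: min(r-i=2, Z[2]=0)=0; Z[25]=0
i=26: min(r-i=1, Z[3]=0)=0; Z[26]=0
i=27: i≥r, start 0; Z[27]=0
i=28: i≥r, start 0; Z[28]=0

[29, 1, 0, 0, 1, 0, 0, 0, 0, 0, 0, 0, 0, 1, 0, 1, 0, 6, 1, 0, 0, 1, 0, 4, 1, 0, 0, 0, 0]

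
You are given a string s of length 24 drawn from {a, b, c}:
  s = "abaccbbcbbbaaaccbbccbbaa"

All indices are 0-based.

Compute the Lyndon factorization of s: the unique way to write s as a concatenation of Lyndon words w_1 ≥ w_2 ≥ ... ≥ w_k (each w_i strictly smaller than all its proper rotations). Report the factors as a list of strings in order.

emit factor 1: 'abaccbbcbbb' (i=0, period=11)
emit factor 2: 'aaaccbbccbb' (i=11, period=11)
emit factor 3: 'a' (i=22, period=1)
emit factor 4: 'a' (i=23, period=1)

["abaccbbcbbb", "aaaccbbccbb", "a", "a"]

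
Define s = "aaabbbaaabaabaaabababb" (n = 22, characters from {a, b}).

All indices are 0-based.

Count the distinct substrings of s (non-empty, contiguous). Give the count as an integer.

sorted suffixes:
  #0 SA[0]=6  'aaabaabaaabababb'
  #1 SA[1]=13  'aaabababb'
  #2 SA[2]=0  'aaabbbaaabaabaaabababb'
  #3 SA[3]=10  'aabaaabababb'
  #4 SA[4]=7  'aabaabaaabababb'
  #5 SA[5]=14  'aabababb'
  #6 SA[6]=1  'aabbbaaabaabaaabababb'
  #7 SA[7]=11  'abaaabababb'
  #8 SA[8]=8  'abaabaaabababb'
  #9 SA[9]=15  'abababb'
  #10 SA[10]=17  'ababb'
  #11 SA[11]=19  'abb'
  #12 SA[12]=2  'abbbaaabaabaaabababb'
  #13 SA[13]=21  'b'
  #14 SA[14]=5  'baaabaabaaabababb'
  #15 SA[15]=12  'baaabababb'
  #16 SA[16]=9  'baabaaabababb'
  #17 SA[17]=16  'bababb'
  #18 SA[18]=18  'babb'
  #19 SA[19]=20  'bb'
  #20 SA[20]=4  'bbaaabaabaaabababb'
  #21 SA[21]=3  'bbbaaabaabaaabababb'

SA = [6, 13, 0, 10, 7, 14, 1, 11, 8, 15, 17, 19, 2, 21, 5, 12, 9, 16, 18, 20, 4, 3]
[i] adj suffixes → lcp
  [1] 6/13 → 5 ('aaaba')
  [2] 13/0 → 4 ('aaab')
  [3] 0/10 → 2 ('aa')
  [4] 10/7 → 5 ('aabaa')
  [5] 7/14 → 4 ('aaba')
  [6] 14/1 → 3 ('aab')
  [7] 1/11 → 1 ('a')
  [8] 11/8 → 4 ('abaa')
  [9] 8/15 → 3 ('aba')
  [10] 15/17 → 4 ('abab')
  [11] 17/19 → 2 ('ab')
  [12] 19/2 → 3 ('abb')
  [13] 2/21 → 0 ('')
  [14] 21/5 → 1 ('b')
  [15] 5/12 → 6 ('baaaba')
  [16] 12/9 → 3 ('baa')
  [17] 9/16 → 2 ('ba')
  [18] 16/18 → 3 ('bab')
  [19] 18/20 → 1 ('b')
  [20] 20/4 → 2 ('bb')
  [21] 4/3 → 2 ('bb')

n(n+1)/2 = 22·23/2 = 253
Σ LCP = 0 + 5 + 4 + 2 + 5 + 4 + 3 + 1 + 4 + 3 + 4 + 2 + 3 + 0 + 1 + 6 + 3 + 2 + 3 + 1 + 2 + 2 = 60
distinct = 253 − 60 = 193

193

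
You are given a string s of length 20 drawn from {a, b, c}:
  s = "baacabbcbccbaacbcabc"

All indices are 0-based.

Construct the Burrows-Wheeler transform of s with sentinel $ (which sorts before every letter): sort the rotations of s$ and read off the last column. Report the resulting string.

rank  rotation               last
    0  $baacabbcbccbaacbcabc  c
    1  aacabbcbccbaacbcabc$b  b
    2  aacbcabc$baacabbcbccb  b
    3  abbcbccbaacbcabc$baac  c
    4  abc$baacabbcbccbaacbc  c
    5  acabbcbccbaacbcabc$ba  a
    6  acbcabc$baacabbcbccba  a
    7  baacabbcbccbaacbcabc$  $
    8  baacbcabc$baacabbcbcc  c
    9  bbcbccbaacbcabc$baaca  a
   10  bc$baacabbcbccbaacbca  a
   11  bcabc$baacabbcbccbaac  c
   12  bcbccbaacbcabc$baacab  b
   13  bccbaacbcabc$baacabbc  c
   14  c$baacabbcbccbaacbcab  b
   15  cabbcbccbaacbcabc$baa  a
   16  cabc$baacabbcbccbaacb  b
   17  cbaacbcabc$baacabbcbc  c
   18  cbcabc$baacabbcbccbaa  a
   19  cbccbaacbcabc$baacabb  b
   20  ccbaacbcabc$baacabbcb  b

cbbccaa$caacbcbabcabb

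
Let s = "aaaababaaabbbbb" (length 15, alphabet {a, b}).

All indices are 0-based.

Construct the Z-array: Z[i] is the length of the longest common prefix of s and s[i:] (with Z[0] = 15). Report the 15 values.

[15, 3, 2, 1, 0, 1, 0, 3, 2, 1, 0, 0, 0, 0, 0]

Z[0]=15
i=1: fresh scan; Z[1]=3 grow→box=[1,4)
i=2: min(r-i=2, Z[1]=3)=2; Z[2]=2
i=3: min(r-i=1, Z[2]=2)=1; Z[3]=1
i=4: fresh scan; Z[4]=0
i=5: fresh scan; Z[5]=1 grow→box=[5,6)
i=6: fresh scan; Z[6]=0
i=7: fresh scan; Z[7]=3 grow→box=[7,10)
i=8: min(r-i=2, Z[1]=3)=2; Z[8]=2
i=9: min(r-i=1, Z[2]=2)=1; Z[9]=1
i=10: fresh scan; Z[10]=0
i=11: fresh scan; Z[11]=0
i=12: fresh scan; Z[12]=0
i=13: fresh scan; Z[13]=0
i=14: fresh scan; Z[14]=0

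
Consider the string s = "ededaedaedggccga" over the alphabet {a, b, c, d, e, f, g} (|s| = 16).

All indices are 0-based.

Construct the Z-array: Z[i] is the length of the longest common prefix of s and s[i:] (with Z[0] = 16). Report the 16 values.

[16, 0, 2, 0, 0, 2, 0, 0, 2, 0, 0, 0, 0, 0, 0, 0]

Z[0]=16
i=1: outside box; Z[1]=0
i=2: outside box; Z[2]=2 extend→box=[2,4)
i=3: min(r-i=1, Z[1]=0)=0; Z[3]=0
i=4: outside box; Z[4]=0
i=5: outside box; Z[5]=2 extend→box=[5,7)
i=6: min(r-i=1, Z[1]=0)=0; Z[6]=0
i=7: outside box; Z[7]=0
i=8: outside box; Z[8]=2 extend→box=[8,10)
i=9: min(r-i=1, Z[1]=0)=0; Z[9]=0
i=10: outside box; Z[10]=0
i=11: outside box; Z[11]=0
i=12: outside box; Z[12]=0
i=13: outside box; Z[13]=0
i=14: outside box; Z[14]=0
i=15: outside box; Z[15]=0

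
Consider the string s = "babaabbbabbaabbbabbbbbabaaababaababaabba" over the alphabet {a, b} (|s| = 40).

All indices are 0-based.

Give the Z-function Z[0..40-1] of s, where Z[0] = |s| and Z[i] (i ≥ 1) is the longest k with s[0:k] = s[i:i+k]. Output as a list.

[40, 0, 2, 0, 0, 1, 1, 3, 0, 1, 2, 0, 0, 1, 1, 3, 0, 1, 1, 1, 1, 5, 0, 2, 0, 0, 0, 6, 0, 2, 0, 0, 7, 0, 2, 0, 0, 1, 2, 0]

Z[0]=40
i=1: outside box; Z[1]=0
i=2: outside box; Z[2]=2 grow→box=[2,4)
i=3: min(r-i=1, Z[1]=0)=0; Z[3]=0
i=4: outside box; Z[4]=0
i=5: outside box; Z[5]=1 grow→box=[5,6)
i=6: outside box; Z[6]=1 grow→box=[6,7)
i=7: outside box; Z[7]=3 grow→box=[7,10)
i=8: min(r-i=2, Z[1]=0)=0; Z[8]=0
i=9: min(r-i=1, Z[2]=2)=1; Z[9]=1
i=10: outside box; Z[10]=2 grow→box=[10,12)
i=11: min(r-i=1, Z[1]=0)=0; Z[11]=0
i=12: outside box; Z[12]=0
i=13: outside box; Z[13]=1 grow→box=[13,14)
i=14: outside box; Z[14]=1 grow→box=[14,15)
i=15: outside box; Z[15]=3 grow→box=[15,18)
i=16: min(r-i=2, Z[1]=0)=0; Z[16]=0
i=17: min(r-i=1, Z[2]=2)=1; Z[17]=1
i=18: outside box; Z[18]=1 grow→box=[18,19)
i=19: outside box; Z[19]=1 grow→box=[19,20)
i=20: outside box; Z[20]=1 grow→box=[20,21)
i=21: outside box; Z[21]=5 grow→box=[21,26)
i=22: min(r-i=4, Z[1]=0)=0; Z[22]=0
i=23: min(r-i=3, Z[2]=2)=2; Z[23]=2
i=24: min(r-i=2, Z[3]=0)=0; Z[24]=0
i=25: min(r-i=1, Z[4]=0)=0; Z[25]=0
i=26: outside box; Z[26]=0
i=27: outside box; Z[27]=6 grow→box=[27,33)
i=28: min(r-i=5, Z[1]=0)=0; Z[28]=0
i=29: min(r-i=4, Z[2]=2)=2; Z[29]=2
i=30: min(r-i=3, Z[3]=0)=0; Z[30]=0
i=31: min(r-i=2, Z[4]=0)=0; Z[31]=0
i=32: min(r-i=1, Z[5]=1)=1; Z[32]=7 grow→box=[32,39)
i=33: min(r-i=6, Z[1]=0)=0; Z[33]=0
i=34: min(r-i=5, Z[2]=2)=2; Z[34]=2
i=35: min(r-i=4, Z[3]=0)=0; Z[35]=0
i=36: min(r-i=3, Z[4]=0)=0; Z[36]=0
i=37: min(r-i=2, Z[5]=1)=1; Z[37]=1
i=38: min(r-i=1, Z[6]=1)=1; Z[38]=2 grow→box=[38,40)
i=39: min(r-i=1, Z[1]=0)=0; Z[39]=0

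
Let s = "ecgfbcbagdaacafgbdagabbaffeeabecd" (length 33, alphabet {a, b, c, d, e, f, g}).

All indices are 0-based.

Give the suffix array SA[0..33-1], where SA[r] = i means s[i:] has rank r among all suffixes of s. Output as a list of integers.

rank→(start, suffix):
  0 → (10, 'aacafgbdagabbaffeeabecd')
  1 → (20, 'abbaffeeabecd')
  2 → (28, 'abecd')
  3 → (11, 'acafgbdagabbaffeeabecd')
  4 → (23, 'affeeabecd')
  5 → (13, 'afgbdagabbaffeeabecd')
  6 → (18, 'agabbaffeeabecd')
  7 → (7, 'agdaacafgbdagabbaffeeabecd')
  8 → (22, 'baffeeabecd')
  9 → (6, 'bagdaacafgbdagabbaffeeabecd')
  10 → (21, 'bbaffeeabecd')
  11 → (4, 'bcbagdaacafgbdagabbaffeeabecd')
  12 → (16, 'bdagabbaffeeabecd')
  13 → (29, 'becd')
  14 → (12, 'cafgbdagabbaffeeabecd')
  15 → (5, 'cbagdaacafgbdagabbaffeeabecd')
  16 → (31, 'cd')
  17 → (1, 'cgfbcbagdaacafgbdagabbaffeeabecd')
  18 → (32, 'd')
  19 → (9, 'daacafgbdagabbaffeeabecd')
  20 → (17, 'dagabbaffeeabecd')
  21 → (27, 'eabecd')
  22 → (30, 'ecd')
  23 → (0, 'ecgfbcbagdaacafgbdagabbaffeeabecd')
  24 → (26, 'eeabecd')
  25 → (3, 'fbcbagdaacafgbdagabbaffeeabecd')
  26 → (25, 'feeabecd')
  27 → (24, 'ffeeabecd')
  28 → (14, 'fgbdagabbaffeeabecd')
  29 → (19, 'gabbaffeeabecd')
  30 → (15, 'gbdagabbaffeeabecd')
  31 → (8, 'gdaacafgbdagabbaffeeabecd')
  32 → (2, 'gfbcbagdaacafgbdagabbaffeeabecd')

[10, 20, 28, 11, 23, 13, 18, 7, 22, 6, 21, 4, 16, 29, 12, 5, 31, 1, 32, 9, 17, 27, 30, 0, 26, 3, 25, 24, 14, 19, 15, 8, 2]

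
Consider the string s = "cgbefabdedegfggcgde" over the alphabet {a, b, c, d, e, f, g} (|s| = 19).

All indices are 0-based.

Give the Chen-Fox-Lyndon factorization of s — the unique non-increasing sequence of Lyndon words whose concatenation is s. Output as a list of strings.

emit factor 1: 'cg' (i=0, period=2)
emit factor 2: 'bef' (i=2, period=3)
emit factor 3: 'abdedegfggcgde' (i=5, period=14)

["cg", "bef", "abdedegfggcgde"]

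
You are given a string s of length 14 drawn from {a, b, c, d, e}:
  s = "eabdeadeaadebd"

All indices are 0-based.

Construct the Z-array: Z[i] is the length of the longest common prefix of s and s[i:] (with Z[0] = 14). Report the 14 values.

Z[0]=14
i=1: i≥r, start 0; Z[1]=0
i=2: i≥r, start 0; Z[2]=0
i=3: i≥r, start 0; Z[3]=0
i=4: i≥r, start 0; Z[4]=2 extend→box=[4,6)
i=5: min(r-i=1, Z[1]=0)=0; Z[5]=0
i=6: i≥r, start 0; Z[6]=0
i=7: i≥r, start 0; Z[7]=2 extend→box=[7,9)
i=8: min(r-i=1, Z[1]=0)=0; Z[8]=0
i=9: i≥r, start 0; Z[9]=0
i=10: i≥r, start 0; Z[10]=0
i=11: i≥r, start 0; Z[11]=1 extend→box=[11,12)
i=12: i≥r, start 0; Z[12]=0
i=13: i≥r, start 0; Z[13]=0

[14, 0, 0, 0, 2, 0, 0, 2, 0, 0, 0, 1, 0, 0]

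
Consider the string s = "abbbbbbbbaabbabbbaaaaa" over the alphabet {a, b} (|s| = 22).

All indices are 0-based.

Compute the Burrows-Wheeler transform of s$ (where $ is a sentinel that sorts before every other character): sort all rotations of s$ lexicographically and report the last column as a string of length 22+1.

aaaaabbab$bbbbbaabbbbba

rank  rotation                 last
    0  $abbbbbbbbaabbabbbaaaaa  a
    1  a$abbbbbbbbaabbabbbaaaa  a
    2  aa$abbbbbbbbaabbabbbaaa  a
    3  aaa$abbbbbbbbaabbabbbaa  a
    4  aaaa$abbbbbbbbaabbabbba  a
    5  aaaaa$abbbbbbbbaabbabbb  b
    6  aabbabbbaaaaa$abbbbbbbb  b
    7  abbabbbaaaaa$abbbbbbbba  a
    8  abbbaaaaa$abbbbbbbbaabb  b
    9  abbbbbbbbaabbabbbaaaaa$  $
   10  baaaaa$abbbbbbbbaabbabb  b
   11  baabbabbbaaaaa$abbbbbbb  b
   12  babbbaaaaa$abbbbbbbbaab  b
   13  bbaaaaa$abbbbbbbbaabbab  b
   14  bbaabbabbbaaaaa$abbbbbb  b
   15  bbabbbaaaaa$abbbbbbbbaa  a
   16  bbbaaaaa$abbbbbbbbaabba  a
   17  bbbaabbabbbaaaaa$abbbbb  b
   18  bbbbaabbabbbaaaaa$abbbb  b
   19  bbbbbaabbabbbaaaaa$abbb  b
   20  bbbbbbaabbabbbaaaaa$abb  b
   21  bbbbbbbaabbabbbaaaaa$ab  b
   22  bbbbbbbbaabbabbbaaaaa$a  a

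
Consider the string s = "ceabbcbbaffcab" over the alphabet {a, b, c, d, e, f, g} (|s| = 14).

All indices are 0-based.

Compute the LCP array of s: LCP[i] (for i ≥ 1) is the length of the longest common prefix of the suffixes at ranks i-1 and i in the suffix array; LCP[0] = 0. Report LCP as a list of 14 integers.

rank | idx | suffix
   0 |  12 | ab
   1 |   2 | abbcbbaffcab
   2 |   8 | affcab
   3 |  13 | b
   4 |   7 | baffcab
   5 |   6 | bbaffcab
   6 |   3 | bbcbbaffcab
   7 |   4 | bcbbaffcab
   8 |  11 | cab
   9 |   5 | cbbaffcab
  10 |   0 | ceabbcbbaffcab
  11 |   1 | eabbcbbaffcab
  12 |  10 | fcab
  13 |   9 | ffcab

SA = [12, 2, 8, 13, 7, 6, 3, 4, 11, 5, 0, 1, 10, 9]
i: (SA[i-1],SA[i]) lcp shared
  1: (12,2) 2 'ab'
  2: (2,8) 1 'a'
  3: (8,13) 0 ''
  4: (13,7) 1 'b'
  5: (7,6) 1 'b'
  6: (6,3) 2 'bb'
  7: (3,4) 1 'b'
  8: (4,11) 0 ''
  9: (11,5) 1 'c'
  10: (5,0) 1 'c'
  11: (0,1) 0 ''
  12: (1,10) 0 ''
  13: (10,9) 1 'f'

[0, 2, 1, 0, 1, 1, 2, 1, 0, 1, 1, 0, 0, 1]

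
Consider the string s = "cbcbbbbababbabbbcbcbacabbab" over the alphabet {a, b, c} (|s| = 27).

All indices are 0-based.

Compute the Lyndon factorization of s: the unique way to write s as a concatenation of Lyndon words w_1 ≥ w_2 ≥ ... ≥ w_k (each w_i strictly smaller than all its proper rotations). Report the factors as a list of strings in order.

["c", "bc", "b", "b", "b", "b", "ababbabbbcbcbacabb", "ab"]

emit factor 1: 'c' (i=0, period=1)
emit factor 2: 'bc' (i=1, period=2)
emit factor 3: 'b' (i=3, period=1)
emit factor 4: 'b' (i=4, period=1)
emit factor 5: 'b' (i=5, period=1)
emit factor 6: 'b' (i=6, period=1)
emit factor 7: 'ababbabbbcbcbacabb' (i=7, period=18)
emit factor 8: 'ab' (i=25, period=2)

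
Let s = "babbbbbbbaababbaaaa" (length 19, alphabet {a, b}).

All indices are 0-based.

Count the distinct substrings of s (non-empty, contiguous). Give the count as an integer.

142

rank | idx | suffix
   0 |  18 | a
   1 |  17 | aa
   2 |  16 | aaa
   3 |  15 | aaaa
   4 |   9 | aababbaaaa
   5 |  10 | ababbaaaa
   6 |  12 | abbaaaa
   7 |   1 | abbbbbbbaababbaaaa
   8 |  14 | baaaa
   9 |   8 | baababbaaaa
  10 |  11 | babbaaaa
  11 |   0 | babbbbbbbaababbaaaa
  12 |  13 | bbaaaa
  13 |   7 | bbaababbaaaa
  14 |   6 | bbbaababbaaaa
  15 |   5 | bbbbaababbaaaa
  16 |   4 | bbbbbaababbaaaa
  17 |   3 | bbbbbbaababbaaaa
  18 |   2 | bbbbbbbaababbaaaa

SA = [18, 17, 16, 15, 9, 10, 12, 1, 14, 8, 11, 0, 13, 7, 6, 5, 4, 3, 2]
[i] adj suffixes → lcp
  [1] 18/17 → 1 ('a')
  [2] 17/16 → 2 ('aa')
  [3] 16/15 → 3 ('aaa')
  [4] 15/9 → 2 ('aa')
  [5] 9/10 → 1 ('a')
  [6] 10/12 → 2 ('ab')
  [7] 12/1 → 3 ('abb')
  [8] 1/14 → 0 ('')
  [9] 14/8 → 3 ('baa')
  [10] 8/11 → 2 ('ba')
  [11] 11/0 → 4 ('babb')
  [12] 0/13 → 1 ('b')
  [13] 13/7 → 4 ('bbaa')
  [14] 7/6 → 2 ('bb')
  [15] 6/5 → 3 ('bbb')
  [16] 5/4 → 4 ('bbbb')
  [17] 4/3 → 5 ('bbbbb')
  [18] 3/2 → 6 ('bbbbbb')

n(n+1)/2 = 19·20/2 = 190
Σ LCP = 0 + 1 + 2 + 3 + 2 + 1 + 2 + 3 + 0 + 3 + 2 + 4 + 1 + 4 + 2 + 3 + 4 + 5 + 6 = 48
distinct = 190 − 48 = 142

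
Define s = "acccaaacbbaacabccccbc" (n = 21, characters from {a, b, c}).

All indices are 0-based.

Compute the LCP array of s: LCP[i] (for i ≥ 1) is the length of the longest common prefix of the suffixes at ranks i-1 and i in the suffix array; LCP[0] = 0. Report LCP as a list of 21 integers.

rank→(start, suffix):
  0 → (4, 'aaacbbaacabccccbc')
  1 → (10, 'aacabccccbc')
  2 → (5, 'aacbbaacabccccbc')
  3 → (13, 'abccccbc')
  4 → (11, 'acabccccbc')
  5 → (6, 'acbbaacabccccbc')
  6 → (0, 'acccaaacbbaacabccccbc')
  7 → (9, 'baacabccccbc')
  8 → (8, 'bbaacabccccbc')
  9 → (19, 'bc')
  10 → (14, 'bccccbc')
  11 → (20, 'c')
  12 → (3, 'caaacbbaacabccccbc')
  13 → (12, 'cabccccbc')
  14 → (7, 'cbbaacabccccbc')
  15 → (18, 'cbc')
  16 → (2, 'ccaaacbbaacabccccbc')
  17 → (17, 'ccbc')
  18 → (1, 'cccaaacbbaacabccccbc')
  19 → (16, 'cccbc')
  20 → (15, 'ccccbc')

SA = [4, 10, 5, 13, 11, 6, 0, 9, 8, 19, 14, 20, 3, 12, 7, 18, 2, 17, 1, 16, 15]
rank  pair      lcp
   1  s[4:],s[10:]  2  'aa'
   2  s[10:],s[5:]  3  'aac'
   3  s[5:],s[13:]  1  'a'
   4  s[13:],s[11:]  1  'a'
   5  s[11:],s[6:]  2  'ac'
   6  s[6:],s[0:]  2  'ac'
   7  s[0:],s[9:]  0  ''
   8  s[9:],s[8:]  1  'b'
   9  s[8:],s[19:]  1  'b'
  10  s[19:],s[14:]  2  'bc'
  11  s[14:],s[20:]  0  ''
  12  s[20:],s[3:]  1  'c'
  13  s[3:],s[12:]  2  'ca'
  14  s[12:],s[7:]  1  'c'
  15  s[7:],s[18:]  2  'cb'
  16  s[18:],s[2:]  1  'c'
  17  s[2:],s[17:]  2  'cc'
  18  s[17:],s[1:]  2  'cc'
  19  s[1:],s[16:]  3  'ccc'
  20  s[16:],s[15:]  3  'ccc'

[0, 2, 3, 1, 1, 2, 2, 0, 1, 1, 2, 0, 1, 2, 1, 2, 1, 2, 2, 3, 3]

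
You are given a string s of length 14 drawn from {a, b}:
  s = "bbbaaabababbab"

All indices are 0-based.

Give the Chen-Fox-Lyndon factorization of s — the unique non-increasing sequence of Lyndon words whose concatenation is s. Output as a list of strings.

emit factor 1: 'b' (i=0, period=1)
emit factor 2: 'b' (i=1, period=1)
emit factor 3: 'b' (i=2, period=1)
emit factor 4: 'aaabababbab' (i=3, period=11)

["b", "b", "b", "aaabababbab"]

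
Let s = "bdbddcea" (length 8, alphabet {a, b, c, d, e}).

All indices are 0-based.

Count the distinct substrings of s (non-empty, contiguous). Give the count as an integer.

rank | idx | suffix
   0 |   7 | a
   1 |   0 | bdbddcea
   2 |   2 | bddcea
   3 |   5 | cea
   4 |   1 | dbddcea
   5 |   4 | dcea
   6 |   3 | ddcea
   7 |   6 | ea

SA = [7, 0, 2, 5, 1, 4, 3, 6]
rank  pair      lcp
   1  s[7:],s[0:]  0  ''
   2  s[0:],s[2:]  2  'bd'
   3  s[2:],s[5:]  0  ''
   4  s[5:],s[1:]  0  ''
   5  s[1:],s[4:]  1  'd'
   6  s[4:],s[3:]  1  'd'
   7  s[3:],s[6:]  0  ''

n(n+1)/2 = 8·9/2 = 36
Σ LCP = 0 + 0 + 2 + 0 + 0 + 1 + 1 + 0 = 4
distinct = 36 − 4 = 32

32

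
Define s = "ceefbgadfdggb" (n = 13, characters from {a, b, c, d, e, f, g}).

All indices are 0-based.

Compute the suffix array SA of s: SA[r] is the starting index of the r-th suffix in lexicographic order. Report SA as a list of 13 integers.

sorted suffixes:
  #0 SA[0]=6  'adfdggb'
  #1 SA[1]=12  'b'
  #2 SA[2]=4  'bgadfdggb'
  #3 SA[3]=0  'ceefbgadfdggb'
  #4 SA[4]=7  'dfdggb'
  #5 SA[5]=9  'dggb'
  #6 SA[6]=1  'eefbgadfdggb'
  #7 SA[7]=2  'efbgadfdggb'
  #8 SA[8]=3  'fbgadfdggb'
  #9 SA[9]=8  'fdggb'
  #10 SA[10]=5  'gadfdggb'
  #11 SA[11]=11  'gb'
  #12 SA[12]=10  'ggb'

[6, 12, 4, 0, 7, 9, 1, 2, 3, 8, 5, 11, 10]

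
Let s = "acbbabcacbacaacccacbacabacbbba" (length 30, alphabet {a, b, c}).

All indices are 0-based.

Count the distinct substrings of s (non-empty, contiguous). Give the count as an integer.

397

rank | idx | suffix
   0 |  29 | a
   1 |  12 | aacccacbacabacbbba
   2 |  22 | abacbbba
   3 |   4 | abcacbacaacccacbacabacbbba
   4 |  10 | acaacccacbacabacbbba
   5 |  20 | acabacbbba
   6 |   7 | acbacaacccacbacabacbbba
   7 |  17 | acbacabacbbba
   8 |   0 | acbbabcacbacaacccacbacabacbbba
   9 |  24 | acbbba
  10 |  13 | acccacbacabacbbba
  11 |  28 | ba
  12 |   3 | babcacbacaacccacbacabacbbba
  13 |   9 | bacaacccacbacabacbbba
  14 |  19 | bacabacbbba
  15 |  23 | bacbbba
  16 |  27 | bba
  17 |   2 | bbabcacbacaacccacbacabacbbba
  18 |  26 | bbba
  19 |   5 | bcacbacaacccacbacabacbbba
  20 |  11 | caacccacbacabacbbba
  21 |  21 | cabacbbba
  22 |   6 | cacbacaacccacbacabacbbba
  23 |  16 | cacbacabacbbba
  24 |   8 | cbacaacccacbacabacbbba
  25 |  18 | cbacabacbbba
  26 |   1 | cbbabcacbacaacccacbacabacbbba
  27 |  25 | cbbba
  28 |  15 | ccacbacabacbbba
  29 |  14 | cccacbacabacbbba

SA = [29, 12, 22, 4, 10, 20, 7, 17, 0, 24, 13, 28, 3, 9, 19, 23, 27, 2, 26, 5, 11, 21, 6, 16, 8, 18, 1, 25, 15, 14]
[i] adj suffixes → lcp
  [1] 29/12 → 1 ('a')
  [2] 12/22 → 1 ('a')
  [3] 22/4 → 2 ('ab')
  [4] 4/10 → 1 ('a')
  [5] 10/20 → 3 ('aca')
  [6] 20/7 → 2 ('ac')
  [7] 7/17 → 6 ('acbaca')
  [8] 17/0 → 3 ('acb')
  [9] 0/24 → 4 ('acbb')
  [10] 24/13 → 2 ('ac')
  [11] 13/28 → 0 ('')
  [12] 28/3 → 2 ('ba')
  [13] 3/9 → 2 ('ba')
  [14] 9/19 → 4 ('baca')
  [15] 19/23 → 3 ('bac')
  [16] 23/27 → 1 ('b')
  [17] 27/2 → 3 ('bba')
  [18] 2/26 → 2 ('bb')
  [19] 26/5 → 1 ('b')
  [20] 5/11 → 0 ('')
  [21] 11/21 → 2 ('ca')
  [22] 21/6 → 2 ('ca')
  [23] 6/16 → 7 ('cacbaca')
  [24] 16/8 → 1 ('c')
  [25] 8/18 → 5 ('cbaca')
  [26] 18/1 → 2 ('cb')
  [27] 1/25 → 3 ('cbb')
  [28] 25/15 → 1 ('c')
  [29] 15/14 → 2 ('cc')

n(n+1)/2 = 30·31/2 = 465
Σ LCP = 0 + 1 + 1 + 2 + 1 + 3 + 2 + 6 + 3 + 4 + 2 + 0 + 2 + 2 + 4 + 3 + 1 + 3 + 2 + 1 + 0 + 2 + 2 + 7 + 1 + 5 + 2 + 3 + 1 + 2 = 68
distinct = 465 − 68 = 397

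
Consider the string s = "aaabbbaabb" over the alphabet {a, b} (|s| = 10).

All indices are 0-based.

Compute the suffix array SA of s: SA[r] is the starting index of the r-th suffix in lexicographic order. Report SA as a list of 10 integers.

[0, 6, 1, 7, 2, 9, 5, 8, 4, 3]

sorted suffixes:
  #0 SA[0]=0  'aaabbbaabb'
  #1 SA[1]=6  'aabb'
  #2 SA[2]=1  'aabbbaabb'
  #3 SA[3]=7  'abb'
  #4 SA[4]=2  'abbbaabb'
  #5 SA[5]=9  'b'
  #6 SA[6]=5  'baabb'
  #7 SA[7]=8  'bb'
  #8 SA[8]=4  'bbaabb'
  #9 SA[9]=3  'bbbaabb'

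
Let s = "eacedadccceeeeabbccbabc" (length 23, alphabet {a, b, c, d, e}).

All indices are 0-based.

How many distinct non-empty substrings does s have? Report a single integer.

rank | idx | suffix
   0 |  14 | abbccbabc
   1 |  20 | abc
   2 |   1 | acedadccceeeeabbccbabc
   3 |   5 | adccceeeeabbccbabc
   4 |  19 | babc
   5 |  15 | bbccbabc
   6 |  21 | bc
   7 |  16 | bccbabc
   8 |  22 | c
   9 |  18 | cbabc
  10 |  17 | ccbabc
  11 |   7 | ccceeeeabbccbabc
  12 |   8 | cceeeeabbccbabc
  13 |   2 | cedadccceeeeabbccbabc
  14 |   9 | ceeeeabbccbabc
  15 |   4 | dadccceeeeabbccbabc
  16 |   6 | dccceeeeabbccbabc
  17 |  13 | eabbccbabc
  18 |   0 | eacedadccceeeeabbccbabc
  19 |   3 | edadccceeeeabbccbabc
  20 |  12 | eeabbccbabc
  21 |  11 | eeeabbccbabc
  22 |  10 | eeeeabbccbabc

SA = [14, 20, 1, 5, 19, 15, 21, 16, 22, 18, 17, 7, 8, 2, 9, 4, 6, 13, 0, 3, 12, 11, 10]
i: (SA[i-1],SA[i]) lcp shared
  1: (14,20) 2 'ab'
  2: (20,1) 1 'a'
  3: (1,5) 1 'a'
  4: (5,19) 0 ''
  5: (19,15) 1 'b'
  6: (15,21) 1 'b'
  7: (21,16) 2 'bc'
  8: (16,22) 0 ''
  9: (22,18) 1 'c'
  10: (18,17) 1 'c'
  11: (17,7) 2 'cc'
  12: (7,8) 2 'cc'
  13: (8,2) 1 'c'
  14: (2,9) 2 'ce'
  15: (9,4) 0 ''
  16: (4,6) 1 'd'
  17: (6,13) 0 ''
  18: (13,0) 2 'ea'
  19: (0,3) 1 'e'
  20: (3,12) 1 'e'
  21: (12,11) 2 'ee'
  22: (11,10) 3 'eee'

n(n+1)/2 = 23·24/2 = 276
Σ LCP = 0 + 2 + 1 + 1 + 0 + 1 + 1 + 2 + 0 + 1 + 1 + 2 + 2 + 1 + 2 + 0 + 1 + 0 + 2 + 1 + 1 + 2 + 3 = 27
distinct = 276 − 27 = 249

249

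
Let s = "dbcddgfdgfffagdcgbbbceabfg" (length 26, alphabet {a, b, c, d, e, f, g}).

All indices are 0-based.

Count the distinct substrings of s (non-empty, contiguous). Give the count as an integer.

326

rank→(start, suffix):
  0 → (22, 'abfg')
  1 → (12, 'agdcgbbbceabfg')
  2 → (17, 'bbbceabfg')
  3 → (18, 'bbceabfg')
  4 → (1, 'bcddgfdgfffagdcgbbbceabfg')
  5 → (19, 'bceabfg')
  6 → (23, 'bfg')
  7 → (2, 'cddgfdgfffagdcgbbbceabfg')
  8 → (20, 'ceabfg')
  9 → (15, 'cgbbbceabfg')
  10 → (0, 'dbcddgfdgfffagdcgbbbceabfg')
  11 → (14, 'dcgbbbceabfg')
  12 → (3, 'ddgfdgfffagdcgbbbceabfg')
  13 → (4, 'dgfdgfffagdcgbbbceabfg')
  14 → (7, 'dgfffagdcgbbbceabfg')
  15 → (21, 'eabfg')
  16 → (11, 'fagdcgbbbceabfg')
  17 → (6, 'fdgfffagdcgbbbceabfg')
  18 → (10, 'ffagdcgbbbceabfg')
  19 → (9, 'fffagdcgbbbceabfg')
  20 → (24, 'fg')
  21 → (25, 'g')
  22 → (16, 'gbbbceabfg')
  23 → (13, 'gdcgbbbceabfg')
  24 → (5, 'gfdgfffagdcgbbbceabfg')
  25 → (8, 'gfffagdcgbbbceabfg')

SA = [22, 12, 17, 18, 1, 19, 23, 2, 20, 15, 0, 14, 3, 4, 7, 21, 11, 6, 10, 9, 24, 25, 16, 13, 5, 8]
[i] adj suffixes → lcp
  [1] 22/12 → 1 ('a')
  [2] 12/17 → 0 ('')
  [3] 17/18 → 2 ('bb')
  [4] 18/1 → 1 ('b')
  [5] 1/19 → 2 ('bc')
  [6] 19/23 → 1 ('b')
  [7] 23/2 → 0 ('')
  [8] 2/20 → 1 ('c')
  [9] 20/15 → 1 ('c')
  [10] 15/0 → 0 ('')
  [11] 0/14 → 1 ('d')
  [12] 14/3 → 1 ('d')
  [13] 3/4 → 1 ('d')
  [14] 4/7 → 3 ('dgf')
  [15] 7/21 → 0 ('')
  [16] 21/11 → 0 ('')
  [17] 11/6 → 1 ('f')
  [18] 6/10 → 1 ('f')
  [19] 10/9 → 2 ('ff')
  [20] 9/24 → 1 ('f')
  [21] 24/25 → 0 ('')
  [22] 25/16 → 1 ('g')
  [23] 16/13 → 1 ('g')
  [24] 13/5 → 1 ('g')
  [25] 5/8 → 2 ('gf')

n(n+1)/2 = 26·27/2 = 351
Σ LCP = 0 + 1 + 0 + 2 + 1 + 2 + 1 + 0 + 1 + 1 + 0 + 1 + 1 + 1 + 3 + 0 + 0 + 1 + 1 + 2 + 1 + 0 + 1 + 1 + 1 + 2 = 25
distinct = 351 − 25 = 326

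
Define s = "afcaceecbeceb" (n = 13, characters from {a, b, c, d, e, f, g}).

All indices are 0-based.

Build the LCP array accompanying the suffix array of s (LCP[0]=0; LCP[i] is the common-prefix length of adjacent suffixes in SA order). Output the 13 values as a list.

sorted suffixes:
  #0 SA[0]=3  'aceecbeceb'
  #1 SA[1]=0  'afcaceecbeceb'
  #2 SA[2]=12  'b'
  #3 SA[3]=8  'beceb'
  #4 SA[4]=2  'caceecbeceb'
  #5 SA[5]=7  'cbeceb'
  #6 SA[6]=10  'ceb'
  #7 SA[7]=4  'ceecbeceb'
  #8 SA[8]=11  'eb'
  #9 SA[9]=6  'ecbeceb'
  #10 SA[10]=9  'eceb'
  #11 SA[11]=5  'eecbeceb'
  #12 SA[12]=1  'fcaceecbeceb'

SA = [3, 0, 12, 8, 2, 7, 10, 4, 11, 6, 9, 5, 1]
i: (SA[i-1],SA[i]) lcp shared
  1: (3,0) 1 'a'
  2: (0,12) 0 ''
  3: (12,8) 1 'b'
  4: (8,2) 0 ''
  5: (2,7) 1 'c'
  6: (7,10) 1 'c'
  7: (10,4) 2 'ce'
  8: (4,11) 0 ''
  9: (11,6) 1 'e'
  10: (6,9) 2 'ec'
  11: (9,5) 1 'e'
  12: (5,1) 0 ''

[0, 1, 0, 1, 0, 1, 1, 2, 0, 1, 2, 1, 0]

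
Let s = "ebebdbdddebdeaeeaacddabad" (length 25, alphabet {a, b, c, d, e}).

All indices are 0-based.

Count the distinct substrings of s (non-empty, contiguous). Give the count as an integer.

rank | idx | suffix
   0 |  16 | aacddabad
   1 |  21 | abad
   2 |  17 | acddabad
   3 |  23 | ad
   4 |  13 | aeeaacddabad
   5 |  22 | bad
   6 |   3 | bdbdddebdeaeeaacddabad
   7 |   5 | bdddebdeaeeaacddabad
   8 |  10 | bdeaeeaacddabad
   9 |   1 | bebdbdddebdeaeeaacddabad
  10 |  18 | cddabad
  11 |  24 | d
  12 |  20 | dabad
  13 |   4 | dbdddebdeaeeaacddabad
  14 |  19 | ddabad
  15 |   6 | dddebdeaeeaacddabad
  16 |   7 | ddebdeaeeaacddabad
  17 |  11 | deaeeaacddabad
  18 |   8 | debdeaeeaacddabad
  19 |  15 | eaacddabad
  20 |  12 | eaeeaacddabad
  21 |   2 | ebdbdddebdeaeeaacddabad
  22 |   9 | ebdeaeeaacddabad
  23 |   0 | ebebdbdddebdeaeeaacddabad
  24 |  14 | eeaacddabad

SA = [16, 21, 17, 23, 13, 22, 3, 5, 10, 1, 18, 24, 20, 4, 19, 6, 7, 11, 8, 15, 12, 2, 9, 0, 14]
i: (SA[i-1],SA[i]) lcp shared
  1: (16,21) 1 'a'
  2: (21,17) 1 'a'
  3: (17,23) 1 'a'
  4: (23,13) 1 'a'
  5: (13,22) 0 ''
  6: (22,3) 1 'b'
  7: (3,5) 2 'bd'
  8: (5,10) 2 'bd'
  9: (10,1) 1 'b'
  10: (1,18) 0 ''
  11: (18,24) 0 ''
  12: (24,20) 1 'd'
  13: (20,4) 1 'd'
  14: (4,19) 1 'd'
  15: (19,6) 2 'dd'
  16: (6,7) 2 'dd'
  17: (7,11) 1 'd'
  18: (11,8) 2 'de'
  19: (8,15) 0 ''
  20: (15,12) 2 'ea'
  21: (12,2) 1 'e'
  22: (2,9) 3 'ebd'
  23: (9,0) 2 'eb'
  24: (0,14) 1 'e'

n(n+1)/2 = 25·26/2 = 325
Σ LCP = 0 + 1 + 1 + 1 + 1 + 0 + 1 + 2 + 2 + 1 + 0 + 0 + 1 + 1 + 1 + 2 + 2 + 1 + 2 + 0 + 2 + 1 + 3 + 2 + 1 = 29
distinct = 325 − 29 = 296

296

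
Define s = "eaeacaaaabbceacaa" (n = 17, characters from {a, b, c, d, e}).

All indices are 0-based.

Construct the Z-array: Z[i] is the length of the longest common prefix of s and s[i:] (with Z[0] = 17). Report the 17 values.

[17, 0, 2, 0, 0, 0, 0, 0, 0, 0, 0, 0, 2, 0, 0, 0, 0]

Z[0]=17
i=1: fresh scan; Z[1]=0
i=2: fresh scan; Z[2]=2 grow→box=[2,4)
i=3: min(r-i=1, Z[1]=0)=0; Z[3]=0
i=4: fresh scan; Z[4]=0
i=5: fresh scan; Z[5]=0
i=6: fresh scan; Z[6]=0
i=7: fresh scan; Z[7]=0
i=8: fresh scan; Z[8]=0
i=9: fresh scan; Z[9]=0
i=10: fresh scan; Z[10]=0
i=11: fresh scan; Z[11]=0
i=12: fresh scan; Z[12]=2 grow→box=[12,14)
i=13: min(r-i=1, Z[1]=0)=0; Z[13]=0
i=14: fresh scan; Z[14]=0
i=15: fresh scan; Z[15]=0
i=16: fresh scan; Z[16]=0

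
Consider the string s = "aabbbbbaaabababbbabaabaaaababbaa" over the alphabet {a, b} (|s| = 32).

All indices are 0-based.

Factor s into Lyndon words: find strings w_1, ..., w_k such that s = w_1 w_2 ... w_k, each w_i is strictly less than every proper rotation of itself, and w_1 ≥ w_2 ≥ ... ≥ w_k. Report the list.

["aabbbbb", "aaabababbbabaab", "aaaababb", "a", "a"]

emit factor 1: 'aabbbbb' (i=0, period=7)
emit factor 2: 'aaabababbbabaab' (i=7, period=15)
emit factor 3: 'aaaababb' (i=22, period=8)
emit factor 4: 'a' (i=30, period=1)
emit factor 5: 'a' (i=31, period=1)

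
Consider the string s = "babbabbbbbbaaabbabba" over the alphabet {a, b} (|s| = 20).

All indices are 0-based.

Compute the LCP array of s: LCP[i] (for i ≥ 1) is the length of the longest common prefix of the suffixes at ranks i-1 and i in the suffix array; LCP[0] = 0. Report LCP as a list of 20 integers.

[0, 1, 2, 1, 4, 6, 3, 0, 2, 2, 5, 4, 1, 3, 3, 5, 2, 3, 4, 5]

sorted suffixes:
  #0 SA[0]=19  'a'
  #1 SA[1]=11  'aaabbabba'
  #2 SA[2]=12  'aabbabba'
  #3 SA[3]=16  'abba'
  #4 SA[4]=13  'abbabba'
  #5 SA[5]=1  'abbabbbbbbaaabbabba'
  #6 SA[6]=4  'abbbbbbaaabbabba'
  #7 SA[7]=18  'ba'
  #8 SA[8]=10  'baaabbabba'
  #9 SA[9]=15  'babba'
  #10 SA[10]=0  'babbabbbbbbaaabbabba'
  #11 SA[11]=3  'babbbbbbaaabbabba'
  #12 SA[12]=17  'bba'
  #13 SA[13]=9  'bbaaabbabba'
  #14 SA[14]=14  'bbabba'
  #15 SA[15]=2  'bbabbbbbbaaabbabba'
  #16 SA[16]=8  'bbbaaabbabba'
  #17 SA[17]=7  'bbbbaaabbabba'
  #18 SA[18]=6  'bbbbbaaabbabba'
  #19 SA[19]=5  'bbbbbbaaabbabba'

SA = [19, 11, 12, 16, 13, 1, 4, 18, 10, 15, 0, 3, 17, 9, 14, 2, 8, 7, 6, 5]
[i] adj suffixes → lcp
  [1] 19/11 → 1 ('a')
  [2] 11/12 → 2 ('aa')
  [3] 12/16 → 1 ('a')
  [4] 16/13 → 4 ('abba')
  [5] 13/1 → 6 ('abbabb')
  [6] 1/4 → 3 ('abb')
  [7] 4/18 → 0 ('')
  [8] 18/10 → 2 ('ba')
  [9] 10/15 → 2 ('ba')
  [10] 15/0 → 5 ('babba')
  [11] 0/3 → 4 ('babb')
  [12] 3/17 → 1 ('b')
  [13] 17/9 → 3 ('bba')
  [14] 9/14 → 3 ('bba')
  [15] 14/2 → 5 ('bbabb')
  [16] 2/8 → 2 ('bb')
  [17] 8/7 → 3 ('bbb')
  [18] 7/6 → 4 ('bbbb')
  [19] 6/5 → 5 ('bbbbb')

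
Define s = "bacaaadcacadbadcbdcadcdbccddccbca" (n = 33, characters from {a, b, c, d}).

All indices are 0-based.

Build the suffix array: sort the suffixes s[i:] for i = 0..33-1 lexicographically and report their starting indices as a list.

[32, 3, 4, 1, 8, 10, 5, 13, 19, 0, 12, 30, 23, 16, 31, 2, 7, 9, 18, 29, 15, 28, 24, 21, 25, 11, 22, 6, 17, 14, 27, 20, 26]

sorted suffixes:
  #0 SA[0]=32  'a'
  #1 SA[1]=3  'aaadcacadbadcbdcadcdbccddccbca'
  #2 SA[2]=4  'aadcacadbadcbdcadcdbccddccbca'
  #3 SA[3]=1  'acaaadcacadbadcbdcadcdbccddccbca'
  #4 SA[4]=8  'acadbadcbdcadcdbccddccbca'
  #5 SA[5]=10  'adbadcbdcadcdbccddccbca'
  #6 SA[6]=5  'adcacadbadcbdcadcdbccddccbca'
  #7 SA[7]=13  'adcbdcadcdbccddccbca'
  #8 SA[8]=19  'adcdbccddccbca'
  #9 SA[9]=0  'bacaaadcacadbadcbdcadcdbccddccbca'
  #10 SA[10]=12  'badcbdcadcdbccddccbca'
  #11 SA[11]=30  'bca'
  #12 SA[12]=23  'bccddccbca'
  #13 SA[13]=16  'bdcadcdbccddccbca'
  #14 SA[14]=31  'ca'
  #15 SA[15]=2  'caaadcacadbadcbdcadcdbccddccbca'
  #16 SA[16]=7  'cacadbadcbdcadcdbccddccbca'
  #17 SA[17]=9  'cadbadcbdcadcdbccddccbca'
  #18 SA[18]=18  'cadcdbccddccbca'
  #19 SA[19]=29  'cbca'
  #20 SA[20]=15  'cbdcadcdbccddccbca'
  #21 SA[21]=28  'ccbca'
  #22 SA[22]=24  'ccddccbca'
  #23 SA[23]=21  'cdbccddccbca'
  #24 SA[24]=25  'cddccbca'
  #25 SA[25]=11  'dbadcbdcadcdbccddccbca'
  #26 SA[26]=22  'dbccddccbca'
  #27 SA[27]=6  'dcacadbadcbdcadcdbccddccbca'
  #28 SA[28]=17  'dcadcdbccddccbca'
  #29 SA[29]=14  'dcbdcadcdbccddccbca'
  #30 SA[30]=27  'dccbca'
  #31 SA[31]=20  'dcdbccddccbca'
  #32 SA[32]=26  'ddccbca'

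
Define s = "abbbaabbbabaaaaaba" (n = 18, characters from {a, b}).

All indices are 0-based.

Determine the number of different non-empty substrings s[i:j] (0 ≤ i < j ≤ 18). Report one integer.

rank | idx | suffix
   0 |  17 | a
   1 |  11 | aaaaaba
   2 |  12 | aaaaba
   3 |  13 | aaaba
   4 |  14 | aaba
   5 |   4 | aabbbabaaaaaba
   6 |  15 | aba
   7 |   9 | abaaaaaba
   8 |   0 | abbbaabbbabaaaaaba
   9 |   5 | abbbabaaaaaba
  10 |  16 | ba
  11 |  10 | baaaaaba
  12 |   3 | baabbbabaaaaaba
  13 |   8 | babaaaaaba
  14 |   2 | bbaabbbabaaaaaba
  15 |   7 | bbabaaaaaba
  16 |   1 | bbbaabbbabaaaaaba
  17 |   6 | bbbabaaaaaba

SA = [17, 11, 12, 13, 14, 4, 15, 9, 0, 5, 16, 10, 3, 8, 2, 7, 1, 6]
i: (SA[i-1],SA[i]) lcp shared
  1: (17,11) 1 'a'
  2: (11,12) 4 'aaaa'
  3: (12,13) 3 'aaa'
  4: (13,14) 2 'aa'
  5: (14,4) 3 'aab'
  6: (4,15) 1 'a'
  7: (15,9) 3 'aba'
  8: (9,0) 2 'ab'
  9: (0,5) 5 'abbba'
  10: (5,16) 0 ''
  11: (16,10) 2 'ba'
  12: (10,3) 3 'baa'
  13: (3,8) 2 'ba'
  14: (8,2) 1 'b'
  15: (2,7) 3 'bba'
  16: (7,1) 2 'bb'
  17: (1,6) 4 'bbba'

n(n+1)/2 = 18·19/2 = 171
Σ LCP = 0 + 1 + 4 + 3 + 2 + 3 + 1 + 3 + 2 + 5 + 0 + 2 + 3 + 2 + 1 + 3 + 2 + 4 = 41
distinct = 171 − 41 = 130

130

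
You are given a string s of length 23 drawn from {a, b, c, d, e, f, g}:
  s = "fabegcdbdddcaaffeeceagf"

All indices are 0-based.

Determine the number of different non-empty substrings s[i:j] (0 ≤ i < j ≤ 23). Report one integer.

259

sorted suffixes:
  #0 SA[0]=12  'aaffeeceagf'
  #1 SA[1]=1  'abegcdbdddcaaffeeceagf'
  #2 SA[2]=13  'affeeceagf'
  #3 SA[3]=20  'agf'
  #4 SA[4]=7  'bdddcaaffeeceagf'
  #5 SA[5]=2  'begcdbdddcaaffeeceagf'
  #6 SA[6]=11  'caaffeeceagf'
  #7 SA[7]=5  'cdbdddcaaffeeceagf'
  #8 SA[8]=18  'ceagf'
  #9 SA[9]=6  'dbdddcaaffeeceagf'
  #10 SA[10]=10  'dcaaffeeceagf'
  #11 SA[11]=9  'ddcaaffeeceagf'
  #12 SA[12]=8  'dddcaaffeeceagf'
  #13 SA[13]=19  'eagf'
  #14 SA[14]=17  'eceagf'
  #15 SA[15]=16  'eeceagf'
  #16 SA[16]=3  'egcdbdddcaaffeeceagf'
  #17 SA[17]=22  'f'
  #18 SA[18]=0  'fabegcdbdddcaaffeeceagf'
  #19 SA[19]=15  'feeceagf'
  #20 SA[20]=14  'ffeeceagf'
  #21 SA[21]=4  'gcdbdddcaaffeeceagf'
  #22 SA[22]=21  'gf'

SA = [12, 1, 13, 20, 7, 2, 11, 5, 18, 6, 10, 9, 8, 19, 17, 16, 3, 22, 0, 15, 14, 4, 21]
rank  pair      lcp
   1  s[12:],s[1:]  1  'a'
   2  s[1:],s[13:]  1  'a'
   3  s[13:],s[20:]  1  'a'
   4  s[20:],s[7:]  0  ''
   5  s[7:],s[2:]  1  'b'
   6  s[2:],s[11:]  0  ''
   7  s[11:],s[5:]  1  'c'
   8  s[5:],s[18:]  1  'c'
   9  s[18:],s[6:]  0  ''
  10  s[6:],s[10:]  1  'd'
  11  s[10:],s[9:]  1  'd'
  12  s[9:],s[8:]  2  'dd'
  13  s[8:],s[19:]  0  ''
  14  s[19:],s[17:]  1  'e'
  15  s[17:],s[16:]  1  'e'
  16  s[16:],s[3:]  1  'e'
  17  s[3:],s[22:]  0  ''
  18  s[22:],s[0:]  1  'f'
  19  s[0:],s[15:]  1  'f'
  20  s[15:],s[14:]  1  'f'
  21  s[14:],s[4:]  0  ''
  22  s[4:],s[21:]  1  'g'

n(n+1)/2 = 23·24/2 = 276
Σ LCP = 0 + 1 + 1 + 1 + 0 + 1 + 0 + 1 + 1 + 0 + 1 + 1 + 2 + 0 + 1 + 1 + 1 + 0 + 1 + 1 + 1 + 0 + 1 = 17
distinct = 276 − 17 = 259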